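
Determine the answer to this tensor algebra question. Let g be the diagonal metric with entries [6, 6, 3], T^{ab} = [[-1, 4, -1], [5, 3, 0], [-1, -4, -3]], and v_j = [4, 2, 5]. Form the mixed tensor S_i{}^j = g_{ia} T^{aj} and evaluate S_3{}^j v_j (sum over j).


Step 1: lower the first index. For a diagonal metric, g_{ia} T^{aj} = g_{ii} T^{ij} (no sum on i).
g_{33} = 3
S_3{}^1 = 3 * T^{31} = 3 * -1 = -3
S_3{}^2 = 3 * T^{32} = 3 * -4 = -12
S_3{}^3 = 3 * T^{33} = 3 * -3 = -9
Step 2: contract S_3{}^j with v_j.
S_3{}^1 * v_1 = -3 * 4 = -12
S_3{}^2 * v_2 = -12 * 2 = -24
S_3{}^3 * v_3 = -9 * 5 = -45
Result = -12 + -24 + -45 = -81

-81


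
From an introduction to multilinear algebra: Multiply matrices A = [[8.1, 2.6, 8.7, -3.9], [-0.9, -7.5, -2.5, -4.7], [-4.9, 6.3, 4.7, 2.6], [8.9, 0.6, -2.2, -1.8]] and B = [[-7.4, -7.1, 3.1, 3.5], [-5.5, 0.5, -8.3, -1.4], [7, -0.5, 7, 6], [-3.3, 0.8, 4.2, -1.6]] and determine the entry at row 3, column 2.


(AB)_{ij} = sum_k A_{ik} B_{kj}.
For i=3, j=2:
A_{31} * B_{12} = -4.9 * -7.1 = 34.79
A_{32} * B_{22} = 6.3 * 0.5 = 3.15
A_{33} * B_{32} = 4.7 * -0.5 = -2.35
A_{34} * B_{42} = 2.6 * 0.8 = 2.08
Sum = 34.79 + 3.15 + -2.35 + 2.08 = 37.67

37.67


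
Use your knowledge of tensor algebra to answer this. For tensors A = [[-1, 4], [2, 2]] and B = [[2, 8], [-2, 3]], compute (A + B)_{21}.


Tensor addition is component-wise: (A + B)_{ij} = A_{ij} + B_{ij}.
A_{21} = 2
B_{21} = -2
(A + B)_{21} = 2 + -2 = 0

0


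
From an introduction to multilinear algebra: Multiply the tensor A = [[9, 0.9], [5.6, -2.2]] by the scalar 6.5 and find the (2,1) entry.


Scalar multiplication: (cA)_{ij} = c * A_{ij}.
c = 6.5
A_{21} = 5.6
(cA)_{21} = 6.5 * 5.6 = 36.4

36.4


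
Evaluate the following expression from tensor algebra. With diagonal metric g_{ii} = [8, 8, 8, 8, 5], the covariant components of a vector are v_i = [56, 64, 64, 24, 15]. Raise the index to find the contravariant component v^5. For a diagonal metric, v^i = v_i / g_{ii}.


To raise an index with a diagonal metric: v^i = v_i / g_{ii}.
For index 5: v_5 = 15, g_{55} = 5
v^5 = 15 / 5 = 3

3


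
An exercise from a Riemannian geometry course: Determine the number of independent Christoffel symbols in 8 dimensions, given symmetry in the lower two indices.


Christoffel symbols Gamma^k_{ij} are symmetric in i,j, so there are d * d(d+1)/2 independent symbols.
d = 8
d(d+1)/2 = 8 * 9 / 2 = 36
Total = 8 * 36 = 288

288


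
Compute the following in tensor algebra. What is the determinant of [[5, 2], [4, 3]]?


For a 2x2 matrix [[a, b], [c, d]], det = a*d - b*c.
a = 5, b = 2, c = 4, d = 3
a*d = 5 * 3 = 15
b*c = 2 * 4 = 8
det = 15 - 8 = 7

7


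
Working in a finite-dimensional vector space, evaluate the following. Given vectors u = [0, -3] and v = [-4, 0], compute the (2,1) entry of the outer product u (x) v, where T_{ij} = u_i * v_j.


The outer product entry T_{ij} = u_i * v_j.
We need i=2, j=1.
u_2 = -3, v_1 = -4
T_{2,1} = -3 * -4 = 12

12


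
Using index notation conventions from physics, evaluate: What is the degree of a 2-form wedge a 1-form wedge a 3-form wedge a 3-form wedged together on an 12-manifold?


The degree of a wedge product is the sum of the degrees of the individual forms.
Degrees: 2, 1, 3, 3
Total degree = 2 + 1 + 3 + 3 = 9

9


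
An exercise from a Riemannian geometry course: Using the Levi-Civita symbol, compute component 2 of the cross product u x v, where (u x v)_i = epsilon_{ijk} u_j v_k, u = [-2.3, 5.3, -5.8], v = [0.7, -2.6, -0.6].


(u x v)_2 = sum_{j,k} epsilon_{2jk} u_j v_k. Only permutations of (1,2,3) contribute; the two non-zero terms are:
eps_{213} u_1 v_3 = -1 * -2.3 * -0.6 = -1.38
eps_{231} u_3 v_1 = 1 * -5.8 * 0.7 = -4.06
(u x v)_2 = -5.44

-5.44


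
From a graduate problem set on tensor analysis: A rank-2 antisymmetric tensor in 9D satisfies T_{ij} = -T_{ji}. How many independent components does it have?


An antisymmetric rank-2 tensor satisfies A_{ij} = -A_{ji}, so diagonal entries are zero.
The independent components are the upper-triangular entries: C(n, 2) = n(n-1)/2.
n = 9
C(9, 2) = 9 * 8 / 2 = 72 / 2 = 36

36


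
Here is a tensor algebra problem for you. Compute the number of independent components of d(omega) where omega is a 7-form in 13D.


The exterior derivative of a p-form is a (p+1)-form.
Its number of independent components is C(n, p+1).
n = 13, p+1 = 8
C(13, 8) = 1287

1287


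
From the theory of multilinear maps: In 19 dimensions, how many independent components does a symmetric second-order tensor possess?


A symmetric rank-2 tensor in d dimensions has d(d+1)/2 independent components.
d = 19
d(d+1)/2 = 19 * 20 / 2 = 380 / 2 = 190

190


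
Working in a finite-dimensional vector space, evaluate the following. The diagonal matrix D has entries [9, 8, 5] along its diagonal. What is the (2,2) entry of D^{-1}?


For a diagonal matrix, the inverse has entries (D^{-1})_{ii} = 1/d_{ii}.
The diagonal entries are: d_{11} = 9, d_{22} = 8, d_{33} = 5
We need (D^{-1})_{22} = 1/d_{22} = 1/8 = 1/8

1/8


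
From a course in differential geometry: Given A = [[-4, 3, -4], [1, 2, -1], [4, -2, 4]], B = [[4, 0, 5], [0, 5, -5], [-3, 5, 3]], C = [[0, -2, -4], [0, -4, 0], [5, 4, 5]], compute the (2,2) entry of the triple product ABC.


(ABC)_{22} = sum_m (AB)_{2m} C_{m2}. First compute row 2 of AB.
(AB)_{21} = 1*4 + 2*0 + -1*-3 = 7
(AB)_{22} = 1*0 + 2*5 + -1*5 = 5
(AB)_{23} = 1*5 + 2*-5 + -1*3 = -8
Now contract with column 2 of C:
(AB)_{21} * C_{12} = 7 * -2 = -14
(AB)_{22} * C_{22} = 5 * -4 = -20
(AB)_{23} * C_{32} = -8 * 4 = -32
(ABC)_{22} = -14 + -20 + -32 = -66

-66


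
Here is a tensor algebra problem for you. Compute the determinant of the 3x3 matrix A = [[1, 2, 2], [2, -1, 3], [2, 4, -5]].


Expanding along the first row, det(A) = a11*M_11 - a12*M_12 + a13*M_13, where M_1j is the (1,j) minor.
Minor M_11 = -1*-5 - 3*4 = -7
Minor M_12 = 2*-5 - 3*2 = -16
Minor M_13 = 2*4 - -1*2 = 10
det = 1*(-7) - 2*(-16) + 2*(10)
    = -7 - -32 + 20
    = 45

45


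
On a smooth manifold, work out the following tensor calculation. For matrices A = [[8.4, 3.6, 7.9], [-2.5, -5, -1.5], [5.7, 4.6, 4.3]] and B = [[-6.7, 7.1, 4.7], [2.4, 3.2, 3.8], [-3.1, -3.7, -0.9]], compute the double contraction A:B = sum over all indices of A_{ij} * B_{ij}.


A:B = sum over all i,j of A_{ij} * B_{ij}.
Row 1: 8.4*-6.7=-56.28, 3.6*7.1=25.56, 7.9*4.7=37.13 => row sum = 6.41
Row 2: -2.5*2.4=-6, -5*3.2=-16, -1.5*3.8=-5.7 => row sum = -27.7
Row 3: 5.7*-3.1=-17.67, 4.6*-3.7=-17.02, 4.3*-0.9=-3.87 => row sum = -38.56
Total = 6.41 + -27.7 + -38.56 = -59.85

-59.85


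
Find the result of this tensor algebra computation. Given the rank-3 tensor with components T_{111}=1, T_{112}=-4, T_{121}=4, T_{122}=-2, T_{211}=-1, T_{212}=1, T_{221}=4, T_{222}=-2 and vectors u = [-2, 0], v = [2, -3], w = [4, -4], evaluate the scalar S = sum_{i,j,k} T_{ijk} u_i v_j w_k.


S = sum over i,j,k of T_{ijk} u_i v_j w_k. Expanding all 8 terms:
T_{111}*u_1*v_1*w_1 = 1*-2*2*4 = -16  (running total: -16)
T_{112}*u_1*v_1*w_2 = -4*-2*2*-4 = -64  (running total: -80)
T_{121}*u_1*v_2*w_1 = 4*-2*-3*4 = 96  (running total: 16)
T_{122}*u_1*v_2*w_2 = -2*-2*-3*-4 = 48  (running total: 64)
T_{211}*u_2*v_1*w_1 = -1*0*2*4 = 0  (running total: 64)
T_{212}*u_2*v_1*w_2 = 1*0*2*-4 = 0  (running total: 64)
T_{221}*u_2*v_2*w_1 = 4*0*-3*4 = 0  (running total: 64)
T_{222}*u_2*v_2*w_2 = -2*0*-3*-4 = 0  (running total: 64)
S = 64

64


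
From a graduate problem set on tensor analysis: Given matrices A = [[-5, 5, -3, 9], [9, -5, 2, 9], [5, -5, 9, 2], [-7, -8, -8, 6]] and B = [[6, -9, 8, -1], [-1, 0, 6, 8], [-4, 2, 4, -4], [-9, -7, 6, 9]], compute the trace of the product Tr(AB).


Tr(AB) = sum_i (AB)_{ii} where (AB)_{ii} = sum_k A_{ik} B_{ki}.
(AB)_{11} = -5*6 + 5*-1 + -3*-4 + 9*-9 = -104
(AB)_{22} = 9*-9 + -5*0 + 2*2 + 9*-7 = -140
(AB)_{33} = 5*8 + -5*6 + 9*4 + 2*6 = 58
(AB)_{44} = -7*-1 + -8*8 + -8*-4 + 6*9 = 29
Tr(AB) = -104 + -140 + 58 + 29 = -157

-157


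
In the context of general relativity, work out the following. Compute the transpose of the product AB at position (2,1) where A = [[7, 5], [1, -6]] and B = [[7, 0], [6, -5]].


(AB)^T_{ij} = (AB)_{ji} = sum_k A_{jk} B_{ki}.
For i=2, j=1 we need (AB)_{12}:
A_{11} * B_{12} = 7 * 0 = 0
A_{12} * B_{22} = 5 * -5 = -25
Sum = 0 + -25 = -25

-25


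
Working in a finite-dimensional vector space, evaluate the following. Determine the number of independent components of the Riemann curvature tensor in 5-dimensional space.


The Riemann tensor in d dimensions has d^2(d^2 - 1)/12 independent components.
d = 5, so d^2 = 25
d^2 - 1 = 24
d^2(d^2 - 1) = 25 * 24 = 600
Divide by 12: 600 / 12 = 50

50


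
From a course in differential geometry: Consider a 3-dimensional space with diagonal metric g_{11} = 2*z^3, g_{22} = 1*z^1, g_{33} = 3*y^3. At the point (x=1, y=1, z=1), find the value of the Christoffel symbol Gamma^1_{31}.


For a diagonal metric, Gamma^k_{ij} = (1/2) g^{kk} (dg_{ik}/dx_j + dg_{jk}/dx_i - dg_{ij}/dx_k).
The metric is diagonal, so g_{ab} = 0 for a != b.
At the given point: g_{11} = 2, g_{22} = 1, g_{33} = 3
g^{11} = 1/2
dg_{31}/dx_1 = 0 (off-diagonal)
dg_{11}/dx_3 = dg_{11}/dx_3 = 6
dg_{31}/dx_1 = 0 (off-diagonal)
Numerator = 0 + 6 - 0 = 6
Gamma^1_{31} = 6 / (2 * 2) = 3/2

3/2


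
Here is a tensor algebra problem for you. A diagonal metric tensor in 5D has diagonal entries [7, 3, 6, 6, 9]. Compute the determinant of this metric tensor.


For a diagonal metric, the determinant is the product of diagonal entries.
Diagonal entries: 7, 3, 6, 6, 9
det(g) = 7 * 3 * 6 * 6 * 9 = 6804

6804


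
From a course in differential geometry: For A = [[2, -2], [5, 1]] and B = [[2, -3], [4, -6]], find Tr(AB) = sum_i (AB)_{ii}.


Tr(AB) = sum_i (AB)_{ii} where (AB)_{ii} = sum_k A_{ik} B_{ki}.
(AB)_{11} = 2*2 + -2*4 = -4
(AB)_{22} = 5*-3 + 1*-6 = -21
Tr(AB) = -4 + -21 = -25

-25


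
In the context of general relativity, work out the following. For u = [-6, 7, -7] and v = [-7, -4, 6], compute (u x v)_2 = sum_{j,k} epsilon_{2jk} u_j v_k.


(u x v)_2 = sum_{j,k} epsilon_{2jk} u_j v_k. Only permutations of (1,2,3) contribute; the two non-zero terms are:
eps_{213} u_1 v_3 = -1 * -6 * 6 = 36
eps_{231} u_3 v_1 = 1 * -7 * -7 = 49
(u x v)_2 = 85

85


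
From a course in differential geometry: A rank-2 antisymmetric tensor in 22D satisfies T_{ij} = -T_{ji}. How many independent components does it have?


An antisymmetric rank-2 tensor satisfies A_{ij} = -A_{ji}, so diagonal entries are zero.
The independent components are the upper-triangular entries: C(n, 2) = n(n-1)/2.
n = 22
C(22, 2) = 22 * 21 / 2 = 462 / 2 = 231

231


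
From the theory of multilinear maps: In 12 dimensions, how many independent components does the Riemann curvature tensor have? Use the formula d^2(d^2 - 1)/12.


The Riemann tensor in d dimensions has d^2(d^2 - 1)/12 independent components.
d = 12, so d^2 = 144
d^2 - 1 = 143
d^2(d^2 - 1) = 144 * 143 = 20592
Divide by 12: 20592 / 12 = 1716

1716


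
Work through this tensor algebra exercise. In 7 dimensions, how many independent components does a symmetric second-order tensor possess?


A symmetric rank-2 tensor in d dimensions has d(d+1)/2 independent components.
d = 7
d(d+1)/2 = 7 * 8 / 2 = 56 / 2 = 28

28


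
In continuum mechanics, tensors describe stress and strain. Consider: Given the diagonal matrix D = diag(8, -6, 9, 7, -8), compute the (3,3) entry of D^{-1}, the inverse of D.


For a diagonal matrix, the inverse has entries (D^{-1})_{ii} = 1/d_{ii}.
The diagonal entries are: d_{11} = 8, d_{22} = -6, d_{33} = 9, d_{44} = 7, d_{55} = -8
We need (D^{-1})_{33} = 1/d_{33} = 1/9 = 1/9

1/9


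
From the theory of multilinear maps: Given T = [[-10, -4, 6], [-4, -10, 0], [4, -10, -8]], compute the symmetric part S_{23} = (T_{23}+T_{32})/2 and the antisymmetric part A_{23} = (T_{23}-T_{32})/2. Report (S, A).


T_{23} = 0
T_{32} = -10
S_{23} = (0 + -10)/2 = -10/2 = -5
A_{23} = (0 - -10)/2 = 10/2 = 5
Check: S + A = -5 + 5 = 0 = T_{23}.

(-5, 5)


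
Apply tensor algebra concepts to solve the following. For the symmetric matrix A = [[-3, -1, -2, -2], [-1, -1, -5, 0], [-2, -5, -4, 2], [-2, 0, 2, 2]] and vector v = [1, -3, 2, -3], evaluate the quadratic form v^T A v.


First compute Av:
(Av)_1 = -3*1 + -1*-3 + -2*2 + -2*-3 = 2
(Av)_2 = -1*1 + -1*-3 + -5*2 + 0*-3 = -8
(Av)_3 = -2*1 + -5*-3 + -4*2 + 2*-3 = -1
(Av)_4 = -2*1 + 0*-3 + 2*2 + 2*-3 = -4
Av = [2, -8, -1, -4]
Then v^T (Av) = 1*2 + -3*-8 + 2*-1 + -3*-4
= 2 + 24 + -2 + 12 = 36

36


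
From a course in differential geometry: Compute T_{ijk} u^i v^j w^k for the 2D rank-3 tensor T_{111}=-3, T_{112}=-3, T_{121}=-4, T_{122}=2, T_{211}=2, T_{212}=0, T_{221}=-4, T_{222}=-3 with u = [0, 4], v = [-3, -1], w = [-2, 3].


S = sum over i,j,k of T_{ijk} u_i v_j w_k. Expanding all 8 terms:
T_{111}*u_1*v_1*w_1 = -3*0*-3*-2 = 0  (running total: 0)
T_{112}*u_1*v_1*w_2 = -3*0*-3*3 = 0  (running total: 0)
T_{121}*u_1*v_2*w_1 = -4*0*-1*-2 = 0  (running total: 0)
T_{122}*u_1*v_2*w_2 = 2*0*-1*3 = 0  (running total: 0)
T_{211}*u_2*v_1*w_1 = 2*4*-3*-2 = 48  (running total: 48)
T_{212}*u_2*v_1*w_2 = 0*4*-3*3 = 0  (running total: 48)
T_{221}*u_2*v_2*w_1 = -4*4*-1*-2 = -32  (running total: 16)
T_{222}*u_2*v_2*w_2 = -3*4*-1*3 = 36  (running total: 52)
S = 52

52


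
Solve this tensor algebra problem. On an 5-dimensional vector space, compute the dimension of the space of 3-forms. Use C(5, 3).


The dimension of the space of p-forms on an n-dimensional space is C(n, p).
n = 5, p = 3
C(5, 3) = 5! / (3! * 2!) = 10

10


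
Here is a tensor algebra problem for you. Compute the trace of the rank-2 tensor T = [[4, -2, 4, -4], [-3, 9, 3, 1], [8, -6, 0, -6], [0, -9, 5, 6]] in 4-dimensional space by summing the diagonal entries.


The contraction (trace) of a rank-2 tensor is the sum of its diagonal elements.
Diagonal entries: A[1,1] = 4, A[2,2] = 9, A[3,3] = 0, A[4,4] = 6
Tr(A) = 4 + 9 + 0 + 6 = 19

19


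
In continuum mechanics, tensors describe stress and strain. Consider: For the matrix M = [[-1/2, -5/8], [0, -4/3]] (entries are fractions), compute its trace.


The trace is the sum of diagonal entries.
Diagonal: M[1,1] = -1/2, M[2,2] = -4/3
Tr(M) = -1/2 + -4/3
Computing step by step:
After adding M[1,1]: -1/2
After adding M[2,2]: -11/6
Tr(M) = -11/6

-11/6


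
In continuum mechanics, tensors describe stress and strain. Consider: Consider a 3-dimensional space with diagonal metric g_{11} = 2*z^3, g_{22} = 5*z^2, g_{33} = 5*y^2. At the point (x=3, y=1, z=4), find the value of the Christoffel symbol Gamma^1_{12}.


For a diagonal metric, Gamma^k_{ij} = (1/2) g^{kk} (dg_{ik}/dx_j + dg_{jk}/dx_i - dg_{ij}/dx_k).
The metric is diagonal, so g_{ab} = 0 for a != b.
At the given point: g_{11} = 128, g_{22} = 80, g_{33} = 5
g^{11} = 1/128
dg_{11}/dx_2 = dg_{11}/dx_2 = 0
dg_{21}/dx_1 = 0 (off-diagonal)
dg_{12}/dx_1 = 0 (off-diagonal)
Numerator = 0 + 0 - 0 = 0
Gamma^1_{12} = 0 / (2 * 128) = 0

0


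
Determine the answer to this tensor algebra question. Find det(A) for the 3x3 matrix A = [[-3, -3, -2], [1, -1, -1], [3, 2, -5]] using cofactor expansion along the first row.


Expanding along the first row, det(A) = a11*M_11 - a12*M_12 + a13*M_13, where M_1j is the (1,j) minor.
Minor M_11 = -1*-5 - -1*2 = 7
Minor M_12 = 1*-5 - -1*3 = -2
Minor M_13 = 1*2 - -1*3 = 5
det = -3*(7) - -3*(-2) + -2*(5)
    = -21 - 6 + -10
    = -37

-37


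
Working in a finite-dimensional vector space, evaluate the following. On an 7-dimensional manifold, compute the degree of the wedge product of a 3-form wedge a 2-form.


The degree of a wedge product is the sum of the degrees of the individual forms.
Degrees: 3, 2
Total degree = 3 + 2 = 5

5


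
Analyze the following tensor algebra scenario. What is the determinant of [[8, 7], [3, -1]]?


For a 2x2 matrix [[a, b], [c, d]], det = a*d - b*c.
a = 8, b = 7, c = 3, d = -1
a*d = 8 * -1 = -8
b*c = 7 * 3 = 21
det = -8 - 21 = -29

-29


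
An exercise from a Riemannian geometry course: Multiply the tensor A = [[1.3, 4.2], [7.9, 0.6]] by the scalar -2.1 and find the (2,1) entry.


Scalar multiplication: (cA)_{ij} = c * A_{ij}.
c = -2.1
A_{21} = 7.9
(cA)_{21} = -2.1 * 7.9 = -16.59

-16.59


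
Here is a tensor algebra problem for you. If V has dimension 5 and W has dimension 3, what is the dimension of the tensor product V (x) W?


The dimension of a tensor product is the product of dimensions.
dim(V) = 5, dim(W) = 3
dim(V (x) W) = 5 * 3 = 15

15


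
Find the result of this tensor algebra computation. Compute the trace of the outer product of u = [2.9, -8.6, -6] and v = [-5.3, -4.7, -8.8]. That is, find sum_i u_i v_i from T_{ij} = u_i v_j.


The outer product gives T_{ij} = u_i v_j.
The trace (contraction) is Tr(T) = sum_i T_{ii} = sum_i u_i v_i.
Diagonal entries:
T_{11} = u_1 * v_1 = 2.9 * -5.3 = -15.37
T_{22} = u_2 * v_2 = -8.6 * -4.7 = 40.42
T_{33} = u_3 * v_3 = -6 * -8.8 = 52.8
Tr(T) = -15.37 + 40.42 + 52.8 = 77.85

77.85


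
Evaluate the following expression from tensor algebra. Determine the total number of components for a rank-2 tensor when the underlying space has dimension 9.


The number of components of a rank-r tensor in d dimensions is d^r.
Here d = 9 and r = 2.
9^2 = 81

81


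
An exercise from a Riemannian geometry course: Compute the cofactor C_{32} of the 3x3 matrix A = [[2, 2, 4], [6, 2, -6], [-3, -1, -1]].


To find cofactor C_{32}, delete row 3 and column 2.
The resulting 2x2 submatrix is: [[2, 4], [6, -6]]
Minor M_{32} = 2*-6 - 4*6
  = -12 - 24 = -36
Sign = (-1)^(3+2) = (-1)^5 = -1
Cofactor C_{32} = -1 * -36 = 36

36


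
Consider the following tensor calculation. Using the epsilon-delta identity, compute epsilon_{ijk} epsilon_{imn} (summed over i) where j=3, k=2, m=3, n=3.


Using the identity: epsilon_{ijk} epsilon_{imn} = delta_{jm} delta_{kn} - delta_{jn} delta_{km}.
delta_{33} = 1
delta_{23} = 0
delta_{33} = 1
delta_{23} = 0
Result = 1 * 0 - 1 * 0 = 0 - 0 = 0

0


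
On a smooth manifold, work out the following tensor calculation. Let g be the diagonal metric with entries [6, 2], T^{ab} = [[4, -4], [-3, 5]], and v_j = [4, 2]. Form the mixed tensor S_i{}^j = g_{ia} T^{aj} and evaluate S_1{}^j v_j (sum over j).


Step 1: lower the first index. For a diagonal metric, g_{ia} T^{aj} = g_{ii} T^{ij} (no sum on i).
g_{11} = 6
S_1{}^1 = 6 * T^{11} = 6 * 4 = 24
S_1{}^2 = 6 * T^{12} = 6 * -4 = -24
Step 2: contract S_1{}^j with v_j.
S_1{}^1 * v_1 = 24 * 4 = 96
S_1{}^2 * v_2 = -24 * 2 = -48
Result = 96 + -48 = 48

48


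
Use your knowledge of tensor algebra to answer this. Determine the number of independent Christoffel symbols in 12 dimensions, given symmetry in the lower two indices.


Christoffel symbols Gamma^k_{ij} are symmetric in i,j, so there are d * d(d+1)/2 independent symbols.
d = 12
d(d+1)/2 = 12 * 13 / 2 = 78
Total = 12 * 78 = 936

936


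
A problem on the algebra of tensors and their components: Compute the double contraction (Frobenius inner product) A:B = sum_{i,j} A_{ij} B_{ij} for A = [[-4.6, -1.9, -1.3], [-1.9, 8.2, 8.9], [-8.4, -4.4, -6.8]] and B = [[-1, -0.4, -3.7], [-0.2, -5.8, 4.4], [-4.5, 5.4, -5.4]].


A:B = sum over all i,j of A_{ij} * B_{ij}.
Row 1: -4.6*-1=4.6, -1.9*-0.4=0.76, -1.3*-3.7=4.81 => row sum = 10.17
Row 2: -1.9*-0.2=0.38, 8.2*-5.8=-47.56, 8.9*4.4=39.16 => row sum = -8.02
Row 3: -8.4*-4.5=37.8, -4.4*5.4=-23.76, -6.8*-5.4=36.72 => row sum = 50.76
Total = 10.17 + -8.02 + 50.76 = 52.91

52.91


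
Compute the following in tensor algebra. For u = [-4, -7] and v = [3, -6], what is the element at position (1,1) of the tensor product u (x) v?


The outer product entry T_{ij} = u_i * v_j.
We need i=1, j=1.
u_1 = -4, v_1 = 3
T_{1,1} = -4 * 3 = -12

-12


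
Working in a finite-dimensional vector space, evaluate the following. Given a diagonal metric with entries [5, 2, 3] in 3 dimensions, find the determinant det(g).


For a diagonal metric, the determinant is the product of diagonal entries.
Diagonal entries: 5, 2, 3
det(g) = 5 * 2 * 3 = 30

30


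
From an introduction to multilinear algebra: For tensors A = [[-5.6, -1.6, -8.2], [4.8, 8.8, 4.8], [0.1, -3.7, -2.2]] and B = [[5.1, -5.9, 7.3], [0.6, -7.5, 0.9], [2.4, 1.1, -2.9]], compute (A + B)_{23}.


Tensor addition is component-wise: (A + B)_{ij} = A_{ij} + B_{ij}.
A_{23} = 4.8
B_{23} = 0.9
(A + B)_{23} = 4.8 + 0.9 = 5.7

5.7


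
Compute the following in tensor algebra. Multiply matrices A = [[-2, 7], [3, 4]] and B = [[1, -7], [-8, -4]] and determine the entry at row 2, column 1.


(AB)_{ij} = sum_k A_{ik} B_{kj}.
For i=2, j=1:
A_{21} * B_{11} = 3 * 1 = 3
A_{22} * B_{21} = 4 * -8 = -32
Sum = 3 + -32 = -29

-29


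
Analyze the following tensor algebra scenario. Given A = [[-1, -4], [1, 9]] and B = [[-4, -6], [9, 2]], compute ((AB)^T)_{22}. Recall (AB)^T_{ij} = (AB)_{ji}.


(AB)^T_{ij} = (AB)_{ji} = sum_k A_{jk} B_{ki}.
For i=2, j=2 we need (AB)_{22}:
A_{21} * B_{12} = 1 * -6 = -6
A_{22} * B_{22} = 9 * 2 = 18
Sum = -6 + 18 = 12

12


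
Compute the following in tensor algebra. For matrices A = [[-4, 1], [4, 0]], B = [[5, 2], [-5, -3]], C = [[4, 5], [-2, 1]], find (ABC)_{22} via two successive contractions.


(ABC)_{22} = sum_m (AB)_{2m} C_{m2}. First compute row 2 of AB.
(AB)_{21} = 4*5 + 0*-5 = 20
(AB)_{22} = 4*2 + 0*-3 = 8
Now contract with column 2 of C:
(AB)_{21} * C_{12} = 20 * 5 = 100
(AB)_{22} * C_{22} = 8 * 1 = 8
(ABC)_{22} = 100 + 8 = 108

108


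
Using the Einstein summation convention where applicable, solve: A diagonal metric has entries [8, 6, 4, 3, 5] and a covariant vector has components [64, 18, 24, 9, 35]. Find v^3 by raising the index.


To raise an index with a diagonal metric: v^i = v_i / g_{ii}.
For index 3: v_3 = 24, g_{33} = 4
v^3 = 24 / 4 = 6

6


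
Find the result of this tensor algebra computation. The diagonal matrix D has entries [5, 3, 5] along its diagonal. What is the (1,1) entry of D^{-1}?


For a diagonal matrix, the inverse has entries (D^{-1})_{ii} = 1/d_{ii}.
The diagonal entries are: d_{11} = 5, d_{22} = 3, d_{33} = 5
We need (D^{-1})_{11} = 1/d_{11} = 1/5 = 1/5

1/5


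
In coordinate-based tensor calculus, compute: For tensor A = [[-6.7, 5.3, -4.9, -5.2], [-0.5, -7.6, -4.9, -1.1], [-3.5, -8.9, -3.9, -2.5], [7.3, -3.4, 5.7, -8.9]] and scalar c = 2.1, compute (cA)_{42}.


Scalar multiplication: (cA)_{ij} = c * A_{ij}.
c = 2.1
A_{42} = -3.4
(cA)_{42} = 2.1 * -3.4 = -7.14

-7.14


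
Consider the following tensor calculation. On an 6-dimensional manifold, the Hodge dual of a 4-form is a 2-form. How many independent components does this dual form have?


The Hodge dual of a p-form on an n-dimensional manifold is an (n-p)-form.
n = 6, p = 4, so dual degree = 6 - 4 = 2
The number of components is C(n, n-p) = C(6, 2) = 15

15


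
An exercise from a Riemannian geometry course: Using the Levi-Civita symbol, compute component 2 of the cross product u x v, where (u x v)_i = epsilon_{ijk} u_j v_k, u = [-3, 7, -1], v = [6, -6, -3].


(u x v)_2 = sum_{j,k} epsilon_{2jk} u_j v_k. Only permutations of (1,2,3) contribute; the two non-zero terms are:
eps_{213} u_1 v_3 = -1 * -3 * -3 = -9
eps_{231} u_3 v_1 = 1 * -1 * 6 = -6
(u x v)_2 = -15

-15


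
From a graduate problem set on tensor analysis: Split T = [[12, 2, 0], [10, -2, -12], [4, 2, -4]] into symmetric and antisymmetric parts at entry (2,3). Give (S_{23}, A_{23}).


T_{23} = -12
T_{32} = 2
S_{23} = (-12 + 2)/2 = -10/2 = -5
A_{23} = (-12 - 2)/2 = -14/2 = -7
Check: S + A = -5 + -7 = -12 = T_{23}.

(-5, -7)


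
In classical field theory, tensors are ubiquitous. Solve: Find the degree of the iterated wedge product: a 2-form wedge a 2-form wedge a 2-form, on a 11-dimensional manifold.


The degree of a wedge product is the sum of the degrees of the individual forms.
Degrees: 2, 2, 2
Total degree = 2 + 2 + 2 = 6

6


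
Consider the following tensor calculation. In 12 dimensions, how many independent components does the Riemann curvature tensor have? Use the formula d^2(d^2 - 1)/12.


The Riemann tensor in d dimensions has d^2(d^2 - 1)/12 independent components.
d = 12, so d^2 = 144
d^2 - 1 = 143
d^2(d^2 - 1) = 144 * 143 = 20592
Divide by 12: 20592 / 12 = 1716

1716


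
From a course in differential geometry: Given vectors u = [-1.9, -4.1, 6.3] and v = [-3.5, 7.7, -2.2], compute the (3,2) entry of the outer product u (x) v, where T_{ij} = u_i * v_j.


The outer product entry T_{ij} = u_i * v_j.
We need i=3, j=2.
u_3 = 6.3, v_2 = 7.7
T_{3,2} = 6.3 * 7.7 = 48.51

48.51


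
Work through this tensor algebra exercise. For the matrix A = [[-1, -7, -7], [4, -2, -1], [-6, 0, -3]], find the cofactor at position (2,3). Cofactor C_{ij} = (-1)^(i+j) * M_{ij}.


To find cofactor C_{23}, delete row 2 and column 3.
The resulting 2x2 submatrix is: [[-1, -7], [-6, 0]]
Minor M_{23} = -1*0 - -7*-6
  = 0 - 42 = -42
Sign = (-1)^(2+3) = (-1)^5 = -1
Cofactor C_{23} = -1 * -42 = 42

42


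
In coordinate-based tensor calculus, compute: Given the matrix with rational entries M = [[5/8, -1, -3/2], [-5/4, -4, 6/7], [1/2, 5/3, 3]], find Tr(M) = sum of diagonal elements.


The trace is the sum of diagonal entries.
Diagonal: M[1,1] = 5/8, M[2,2] = -4, M[3,3] = 3
Tr(M) = 5/8 + -4 + 3
Computing step by step:
After adding M[1,1]: 5/8
After adding M[2,2]: -27/8
After adding M[3,3]: -3/8
Tr(M) = -3/8

-3/8


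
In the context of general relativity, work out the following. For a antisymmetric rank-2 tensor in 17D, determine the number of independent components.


A antisymmetric rank-2 tensor in d dimensions has d(d-1)/2 independent components.
d = 17
d(d-1)/2 = 17 * 16 / 2 = 272 / 2 = 136

136


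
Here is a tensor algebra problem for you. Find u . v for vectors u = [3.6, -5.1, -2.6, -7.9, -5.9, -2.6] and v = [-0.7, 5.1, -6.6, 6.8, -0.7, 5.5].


The inner product u . v = sum of u_i * v_i.
Term-by-term: 3.6 * -0.7, -5.1 * 5.1, -2.6 * -6.6, -7.9 * 6.8, -5.9 * -0.7, -2.6 * 5.5
Products: -2.52, -26.01, 17.16, -53.72, 4.13, -14.3
Sum = -2.52 + -26.01 + 17.16 + -53.72 + 4.13 + -14.3 = -75.26

-75.26


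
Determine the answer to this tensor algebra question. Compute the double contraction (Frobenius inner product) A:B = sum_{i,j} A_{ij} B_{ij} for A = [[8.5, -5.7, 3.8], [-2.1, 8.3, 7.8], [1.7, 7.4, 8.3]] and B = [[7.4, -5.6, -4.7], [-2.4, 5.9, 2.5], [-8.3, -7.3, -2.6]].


A:B = sum over all i,j of A_{ij} * B_{ij}.
Row 1: 8.5*7.4=62.9, -5.7*-5.6=31.92, 3.8*-4.7=-17.86 => row sum = 76.96
Row 2: -2.1*-2.4=5.04, 8.3*5.9=48.97, 7.8*2.5=19.5 => row sum = 73.51
Row 3: 1.7*-8.3=-14.11, 7.4*-7.3=-54.02, 8.3*-2.6=-21.58 => row sum = -89.71
Total = 76.96 + 73.51 + -89.71 = 60.76

60.76


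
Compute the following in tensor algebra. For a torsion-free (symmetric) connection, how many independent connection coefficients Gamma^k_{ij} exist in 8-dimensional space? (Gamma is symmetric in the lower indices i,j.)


Christoffel symbols Gamma^k_{ij} are symmetric in i,j, so there are d * d(d+1)/2 independent symbols.
d = 8
d(d+1)/2 = 8 * 9 / 2 = 36
Total = 8 * 36 = 288

288


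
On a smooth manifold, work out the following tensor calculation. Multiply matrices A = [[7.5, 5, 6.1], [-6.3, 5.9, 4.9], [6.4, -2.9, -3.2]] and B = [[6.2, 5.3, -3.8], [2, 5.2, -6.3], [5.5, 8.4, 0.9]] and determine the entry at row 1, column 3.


(AB)_{ij} = sum_k A_{ik} B_{kj}.
For i=1, j=3:
A_{11} * B_{13} = 7.5 * -3.8 = -28.5
A_{12} * B_{23} = 5 * -6.3 = -31.5
A_{13} * B_{33} = 6.1 * 0.9 = 5.49
Sum = -28.5 + -31.5 + 5.49 = -54.51

-54.51


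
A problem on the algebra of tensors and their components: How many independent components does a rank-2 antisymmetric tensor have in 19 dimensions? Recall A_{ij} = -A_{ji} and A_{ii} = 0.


An antisymmetric rank-2 tensor satisfies A_{ij} = -A_{ji}, so diagonal entries are zero.
The independent components are the upper-triangular entries: C(n, 2) = n(n-1)/2.
n = 19
C(19, 2) = 19 * 18 / 2 = 342 / 2 = 171

171


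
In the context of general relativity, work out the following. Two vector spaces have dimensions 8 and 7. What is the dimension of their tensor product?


The dimension of a tensor product is the product of dimensions.
dim(V) = 8, dim(W) = 7
dim(V (x) W) = 8 * 7 = 56

56


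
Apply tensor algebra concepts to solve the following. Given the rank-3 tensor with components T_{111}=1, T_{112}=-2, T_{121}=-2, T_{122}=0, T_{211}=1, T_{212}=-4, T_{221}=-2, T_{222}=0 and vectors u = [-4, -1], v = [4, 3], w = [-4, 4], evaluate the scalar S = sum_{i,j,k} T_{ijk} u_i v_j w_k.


S = sum over i,j,k of T_{ijk} u_i v_j w_k. Expanding all 8 terms:
T_{111}*u_1*v_1*w_1 = 1*-4*4*-4 = 64  (running total: 64)
T_{112}*u_1*v_1*w_2 = -2*-4*4*4 = 128  (running total: 192)
T_{121}*u_1*v_2*w_1 = -2*-4*3*-4 = -96  (running total: 96)
T_{122}*u_1*v_2*w_2 = 0*-4*3*4 = 0  (running total: 96)
T_{211}*u_2*v_1*w_1 = 1*-1*4*-4 = 16  (running total: 112)
T_{212}*u_2*v_1*w_2 = -4*-1*4*4 = 64  (running total: 176)
T_{221}*u_2*v_2*w_1 = -2*-1*3*-4 = -24  (running total: 152)
T_{222}*u_2*v_2*w_2 = 0*-1*3*4 = 0  (running total: 152)
S = 152

152


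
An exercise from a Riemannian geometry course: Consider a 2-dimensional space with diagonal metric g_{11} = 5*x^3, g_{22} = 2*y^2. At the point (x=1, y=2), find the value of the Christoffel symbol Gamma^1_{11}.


For a diagonal metric, Gamma^k_{ij} = (1/2) g^{kk} (dg_{ik}/dx_j + dg_{jk}/dx_i - dg_{ij}/dx_k).
The metric is diagonal, so g_{ab} = 0 for a != b.
At the given point: g_{11} = 5, g_{22} = 8
g^{11} = 1/5
dg_{11}/dx_1 = dg_{11}/dx_1 = 15
dg_{11}/dx_1 = dg_{11}/dx_1 = 15
dg_{11}/dx_1 = dg_{11}/dx_1 = 15
Numerator = 15 + 15 - 15 = 15
Gamma^1_{11} = 15 / (2 * 5) = 3/2

3/2


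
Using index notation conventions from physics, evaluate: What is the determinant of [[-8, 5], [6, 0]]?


For a 2x2 matrix [[a, b], [c, d]], det = a*d - b*c.
a = -8, b = 5, c = 6, d = 0
a*d = -8 * 0 = 0
b*c = 5 * 6 = 30
det = 0 - 30 = -30

-30


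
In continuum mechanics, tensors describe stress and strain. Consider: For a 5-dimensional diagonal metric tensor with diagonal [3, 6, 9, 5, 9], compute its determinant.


For a diagonal metric, the determinant is the product of diagonal entries.
Diagonal entries: 3, 6, 9, 5, 9
det(g) = 3 * 6 * 9 * 5 * 9 = 7290

7290


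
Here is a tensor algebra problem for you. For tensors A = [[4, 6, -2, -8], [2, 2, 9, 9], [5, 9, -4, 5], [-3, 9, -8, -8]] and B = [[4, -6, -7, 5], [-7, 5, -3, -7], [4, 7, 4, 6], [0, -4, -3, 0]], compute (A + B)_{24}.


Tensor addition is component-wise: (A + B)_{ij} = A_{ij} + B_{ij}.
A_{24} = 9
B_{24} = -7
(A + B)_{24} = 9 + -7 = 2

2


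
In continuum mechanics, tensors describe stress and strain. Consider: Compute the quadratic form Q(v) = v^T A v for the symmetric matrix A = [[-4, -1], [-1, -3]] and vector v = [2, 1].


First compute Av:
(Av)_1 = -4*2 + -1*1 = -9
(Av)_2 = -1*2 + -3*1 = -5
Av = [-9, -5]
Then v^T (Av) = 2*-9 + 1*-5
= -18 + -5 = -23

-23


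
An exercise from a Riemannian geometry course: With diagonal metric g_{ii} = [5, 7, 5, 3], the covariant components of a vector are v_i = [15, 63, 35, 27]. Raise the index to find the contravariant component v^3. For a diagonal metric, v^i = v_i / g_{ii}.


To raise an index with a diagonal metric: v^i = v_i / g_{ii}.
For index 3: v_3 = 35, g_{33} = 5
v^3 = 35 / 5 = 7

7


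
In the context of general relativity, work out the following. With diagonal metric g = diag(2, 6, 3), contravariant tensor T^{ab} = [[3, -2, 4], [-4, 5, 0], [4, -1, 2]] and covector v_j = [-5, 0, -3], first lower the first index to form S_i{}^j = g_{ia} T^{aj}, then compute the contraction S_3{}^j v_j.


Step 1: lower the first index. For a diagonal metric, g_{ia} T^{aj} = g_{ii} T^{ij} (no sum on i).
g_{33} = 3
S_3{}^1 = 3 * T^{31} = 3 * 4 = 12
S_3{}^2 = 3 * T^{32} = 3 * -1 = -3
S_3{}^3 = 3 * T^{33} = 3 * 2 = 6
Step 2: contract S_3{}^j with v_j.
S_3{}^1 * v_1 = 12 * -5 = -60
S_3{}^2 * v_2 = -3 * 0 = 0
S_3{}^3 * v_3 = 6 * -3 = -18
Result = -60 + 0 + -18 = -78

-78


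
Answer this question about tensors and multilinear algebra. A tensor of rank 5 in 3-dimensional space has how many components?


The number of components of a rank-r tensor in d dimensions is d^r.
Here d = 3 and r = 5.
3^5 = 243

243


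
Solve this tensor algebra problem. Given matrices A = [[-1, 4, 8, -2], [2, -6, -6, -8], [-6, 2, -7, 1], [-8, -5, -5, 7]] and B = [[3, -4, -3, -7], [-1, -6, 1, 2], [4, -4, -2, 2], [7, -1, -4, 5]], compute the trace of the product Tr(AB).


Tr(AB) = sum_i (AB)_{ii} where (AB)_{ii} = sum_k A_{ik} B_{ki}.
(AB)_{11} = -1*3 + 4*-1 + 8*4 + -2*7 = 11
(AB)_{22} = 2*-4 + -6*-6 + -6*-4 + -8*-1 = 60
(AB)_{33} = -6*-3 + 2*1 + -7*-2 + 1*-4 = 30
(AB)_{44} = -8*-7 + -5*2 + -5*2 + 7*5 = 71
Tr(AB) = 11 + 60 + 30 + 71 = 172

172


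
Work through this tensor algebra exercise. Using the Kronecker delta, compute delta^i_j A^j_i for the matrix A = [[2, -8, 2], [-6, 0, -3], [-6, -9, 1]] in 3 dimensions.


The contraction (trace) of a rank-2 tensor is the sum of its diagonal elements.
Diagonal entries: A[1,1] = 2, A[2,2] = 0, A[3,3] = 1
Tr(A) = 2 + 0 + 1 = 3

3


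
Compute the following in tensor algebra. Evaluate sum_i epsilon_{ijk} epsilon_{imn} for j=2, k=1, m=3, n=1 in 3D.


Using the identity: epsilon_{ijk} epsilon_{imn} = delta_{jm} delta_{kn} - delta_{jn} delta_{km}.
delta_{23} = 0
delta_{11} = 1
delta_{21} = 0
delta_{13} = 0
Result = 0 * 1 - 0 * 0 = 0 - 0 = 0

0


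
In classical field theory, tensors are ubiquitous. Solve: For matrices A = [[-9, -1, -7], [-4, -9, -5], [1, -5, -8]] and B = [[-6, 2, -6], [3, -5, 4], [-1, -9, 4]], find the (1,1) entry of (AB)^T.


(AB)^T_{ij} = (AB)_{ji} = sum_k A_{jk} B_{ki}.
For i=1, j=1 we need (AB)_{11}:
A_{11} * B_{11} = -9 * -6 = 54
A_{12} * B_{21} = -1 * 3 = -3
A_{13} * B_{31} = -7 * -1 = 7
Sum = 54 + -3 + 7 = 58

58


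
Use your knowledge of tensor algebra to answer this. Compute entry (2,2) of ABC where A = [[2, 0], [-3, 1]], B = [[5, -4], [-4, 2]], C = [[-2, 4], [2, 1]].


(ABC)_{22} = sum_m (AB)_{2m} C_{m2}. First compute row 2 of AB.
(AB)_{21} = -3*5 + 1*-4 = -19
(AB)_{22} = -3*-4 + 1*2 = 14
Now contract with column 2 of C:
(AB)_{21} * C_{12} = -19 * 4 = -76
(AB)_{22} * C_{22} = 14 * 1 = 14
(ABC)_{22} = -76 + 14 = -62

-62


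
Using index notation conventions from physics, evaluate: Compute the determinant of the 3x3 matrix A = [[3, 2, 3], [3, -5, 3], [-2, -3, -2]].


Expanding along the first row, det(A) = a11*M_11 - a12*M_12 + a13*M_13, where M_1j is the (1,j) minor.
Minor M_11 = -5*-2 - 3*-3 = 19
Minor M_12 = 3*-2 - 3*-2 = 0
Minor M_13 = 3*-3 - -5*-2 = -19
det = 3*(19) - 2*(0) + 3*(-19)
    = 57 - 0 + -57
    = 0

0


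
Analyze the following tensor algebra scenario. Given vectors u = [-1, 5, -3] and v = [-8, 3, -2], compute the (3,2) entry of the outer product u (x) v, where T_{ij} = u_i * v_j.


The outer product entry T_{ij} = u_i * v_j.
We need i=3, j=2.
u_3 = -3, v_2 = 3
T_{3,2} = -3 * 3 = -9

-9


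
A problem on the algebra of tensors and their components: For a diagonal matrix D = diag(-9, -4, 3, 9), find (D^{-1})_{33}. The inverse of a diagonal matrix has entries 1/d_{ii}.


For a diagonal matrix, the inverse has entries (D^{-1})_{ii} = 1/d_{ii}.
The diagonal entries are: d_{11} = -9, d_{22} = -4, d_{33} = 3, d_{44} = 9
We need (D^{-1})_{33} = 1/d_{33} = 1/3 = 1/3

1/3


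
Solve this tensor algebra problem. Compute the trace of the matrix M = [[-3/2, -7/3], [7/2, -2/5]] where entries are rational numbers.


The trace is the sum of diagonal entries.
Diagonal: M[1,1] = -3/2, M[2,2] = -2/5
Tr(M) = -3/2 + -2/5
Computing step by step:
After adding M[1,1]: -3/2
After adding M[2,2]: -19/10
Tr(M) = -19/10

-19/10


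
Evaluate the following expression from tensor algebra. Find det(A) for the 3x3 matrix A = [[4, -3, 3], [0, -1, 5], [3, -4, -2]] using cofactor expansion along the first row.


Expanding along the first row, det(A) = a11*M_11 - a12*M_12 + a13*M_13, where M_1j is the (1,j) minor.
Minor M_11 = -1*-2 - 5*-4 = 22
Minor M_12 = 0*-2 - 5*3 = -15
Minor M_13 = 0*-4 - -1*3 = 3
det = 4*(22) - -3*(-15) + 3*(3)
    = 88 - 45 + 9
    = 52

52


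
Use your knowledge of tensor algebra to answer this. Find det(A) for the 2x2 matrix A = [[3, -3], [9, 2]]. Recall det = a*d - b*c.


For a 2x2 matrix [[a, b], [c, d]], det = a*d - b*c.
a = 3, b = -3, c = 9, d = 2
a*d = 3 * 2 = 6
b*c = -3 * 9 = -27
det = 6 - -27 = 33

33


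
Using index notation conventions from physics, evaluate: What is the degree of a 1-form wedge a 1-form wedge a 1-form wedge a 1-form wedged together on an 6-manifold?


The degree of a wedge product is the sum of the degrees of the individual forms.
Degrees: 1, 1, 1, 1
Total degree = 1 + 1 + 1 + 1 = 4

4


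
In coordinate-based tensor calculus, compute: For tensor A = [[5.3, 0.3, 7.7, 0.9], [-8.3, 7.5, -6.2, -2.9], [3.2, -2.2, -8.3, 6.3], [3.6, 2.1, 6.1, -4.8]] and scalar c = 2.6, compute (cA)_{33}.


Scalar multiplication: (cA)_{ij} = c * A_{ij}.
c = 2.6
A_{33} = -8.3
(cA)_{33} = 2.6 * -8.3 = -21.58

-21.58


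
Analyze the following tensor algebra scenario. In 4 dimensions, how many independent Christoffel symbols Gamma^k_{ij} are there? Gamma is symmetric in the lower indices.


Christoffel symbols Gamma^k_{ij} are symmetric in i,j, so there are d * d(d+1)/2 independent symbols.
d = 4
d(d+1)/2 = 4 * 5 / 2 = 10
Total = 4 * 10 = 40

40


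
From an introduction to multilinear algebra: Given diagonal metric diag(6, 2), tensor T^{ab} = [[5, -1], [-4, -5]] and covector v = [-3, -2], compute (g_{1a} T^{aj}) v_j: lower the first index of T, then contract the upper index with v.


Step 1: lower the first index. For a diagonal metric, g_{ia} T^{aj} = g_{ii} T^{ij} (no sum on i).
g_{11} = 6
S_1{}^1 = 6 * T^{11} = 6 * 5 = 30
S_1{}^2 = 6 * T^{12} = 6 * -1 = -6
Step 2: contract S_1{}^j with v_j.
S_1{}^1 * v_1 = 30 * -3 = -90
S_1{}^2 * v_2 = -6 * -2 = 12
Result = -90 + 12 = -78

-78


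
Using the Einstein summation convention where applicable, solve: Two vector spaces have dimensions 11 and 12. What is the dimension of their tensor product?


The dimension of a tensor product is the product of dimensions.
dim(V) = 11, dim(W) = 12
dim(V (x) W) = 11 * 12 = 132

132


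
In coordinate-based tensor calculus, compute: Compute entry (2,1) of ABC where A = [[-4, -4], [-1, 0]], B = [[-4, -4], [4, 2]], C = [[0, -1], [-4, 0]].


(ABC)_{21} = sum_m (AB)_{2m} C_{m1}. First compute row 2 of AB.
(AB)_{21} = -1*-4 + 0*4 = 4
(AB)_{22} = -1*-4 + 0*2 = 4
Now contract with column 1 of C:
(AB)_{21} * C_{11} = 4 * 0 = 0
(AB)_{22} * C_{21} = 4 * -4 = -16
(ABC)_{21} = 0 + -16 = -16

-16


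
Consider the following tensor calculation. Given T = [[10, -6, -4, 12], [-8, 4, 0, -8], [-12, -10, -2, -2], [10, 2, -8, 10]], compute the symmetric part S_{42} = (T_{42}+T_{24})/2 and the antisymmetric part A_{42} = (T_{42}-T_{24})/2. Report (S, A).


T_{42} = 2
T_{24} = -8
S_{42} = (2 + -8)/2 = -6/2 = -3
A_{42} = (2 - -8)/2 = 10/2 = 5
Check: S + A = -3 + 5 = 2 = T_{42}.

(-3, 5)


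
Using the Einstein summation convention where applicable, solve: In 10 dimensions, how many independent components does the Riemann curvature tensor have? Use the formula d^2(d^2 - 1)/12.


The Riemann tensor in d dimensions has d^2(d^2 - 1)/12 independent components.
d = 10, so d^2 = 100
d^2 - 1 = 99
d^2(d^2 - 1) = 100 * 99 = 9900
Divide by 12: 9900 / 12 = 825

825


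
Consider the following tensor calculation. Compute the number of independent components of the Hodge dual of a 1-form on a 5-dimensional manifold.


The Hodge dual of a p-form on an n-dimensional manifold is an (n-p)-form.
n = 5, p = 1, so dual degree = 5 - 1 = 4
The number of components is C(n, n-p) = C(5, 4) = 5

5


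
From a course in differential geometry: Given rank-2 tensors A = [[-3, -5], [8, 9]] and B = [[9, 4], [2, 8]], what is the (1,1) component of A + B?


Tensor addition is component-wise: (A + B)_{ij} = A_{ij} + B_{ij}.
A_{11} = -3
B_{11} = 9
(A + B)_{11} = -3 + 9 = 6

6


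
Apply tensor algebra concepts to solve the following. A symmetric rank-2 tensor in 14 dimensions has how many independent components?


A symmetric rank-2 tensor in d dimensions has d(d+1)/2 independent components.
d = 14
d(d+1)/2 = 14 * 15 / 2 = 210 / 2 = 105

105
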